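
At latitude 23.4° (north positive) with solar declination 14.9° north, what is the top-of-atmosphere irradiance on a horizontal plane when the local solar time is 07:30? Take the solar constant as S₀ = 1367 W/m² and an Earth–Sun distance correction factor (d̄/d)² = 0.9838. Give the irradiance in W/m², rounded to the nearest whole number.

Hour angle H = 15° × (7.5 − 12) = -67.50°.
cos θ_z = sin(23.4°) sin(14.9°) + cos(23.4°) cos(14.9°) cos(-67.50°) = 0.1021 + 0.3394 = 0.4415.
Top-of-atmosphere irradiance = S₀ (d̄/d)² cos θ_z = 1367 × 0.9838 × 0.4415 = 593.75 W/m².

594 W/m²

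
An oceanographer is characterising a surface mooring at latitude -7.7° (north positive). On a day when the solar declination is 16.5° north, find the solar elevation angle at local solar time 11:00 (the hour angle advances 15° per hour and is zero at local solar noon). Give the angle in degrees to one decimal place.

61.6°

Hour angle H = 15° × (11 − 12) = -15.00°.
With φ = -7.7°, δ = 16.5°, H = -15.00°: sin φ sin δ = -0.0381, cos φ cos δ cos H = 0.9178, so cos θ_z = 0.8797.
θ_z = arccos(0.8797) = 28.39°, so the elevation is 90° − 28.39° = 61.61°.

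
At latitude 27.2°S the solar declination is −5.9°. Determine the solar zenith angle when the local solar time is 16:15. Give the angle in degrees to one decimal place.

64.0°

Hour angle H = 15° × (16.25 − 12) = 63.75°.
With φ = -27.2°, δ = -5.9°, H = 63.75°: sin φ sin δ = 0.0470, cos φ cos δ cos H = 0.3913, so cos θ_z = 0.4383.
θ_z = arccos(0.4383) = 64.00°.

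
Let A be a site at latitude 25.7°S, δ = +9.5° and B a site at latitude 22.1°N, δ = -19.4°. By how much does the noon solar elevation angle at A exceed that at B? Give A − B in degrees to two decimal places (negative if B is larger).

+6.30°

A: 90° − |-25.7 − (9.5)| = 54.80°.
B: 90° − |22.1 − (-19.4)| = 48.50°.
A − B = 54.80 − 48.50 = 6.30°.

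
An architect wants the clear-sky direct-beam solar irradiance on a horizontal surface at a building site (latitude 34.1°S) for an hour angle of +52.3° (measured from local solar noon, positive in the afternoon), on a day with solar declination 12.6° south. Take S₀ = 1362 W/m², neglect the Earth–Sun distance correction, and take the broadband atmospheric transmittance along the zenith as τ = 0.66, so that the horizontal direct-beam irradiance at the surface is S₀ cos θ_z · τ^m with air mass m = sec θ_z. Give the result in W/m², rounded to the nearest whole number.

With φ = -34.1°, δ = -12.6°, H = 52.30°: sin φ sin δ = 0.1223, cos φ cos δ cos H = 0.4942, so cos θ_z = 0.6165.
Air mass m = 1/cos θ_z = 1/0.6165 = 1.622; τ^m = 0.66^1.622 = 0.5097.
Surface direct beam = 1362 × 0.6165 × 0.5097 = 427.98 W/m².

428 W/m²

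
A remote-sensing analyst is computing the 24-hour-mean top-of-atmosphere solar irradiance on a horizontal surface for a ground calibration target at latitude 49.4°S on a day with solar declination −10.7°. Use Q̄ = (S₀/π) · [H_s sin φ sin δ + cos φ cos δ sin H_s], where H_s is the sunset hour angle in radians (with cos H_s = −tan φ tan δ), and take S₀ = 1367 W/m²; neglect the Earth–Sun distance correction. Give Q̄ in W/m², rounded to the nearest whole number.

cos H_s = −tan(-49.4°) · tan(-10.7°) = -0.2205, so H_s = arccos(-0.2205) = 102.74°. In radians, H_s = 1.7932.
H_s sin φ sin δ = 1.7932 × -0.7593 × -0.1857 = 0.2528.
cos φ cos δ sin H_s = 0.6508 × 0.9826 × 0.9754 = 0.6237.
Q̄ = (1367/π) × (0.2528 + 0.6237) = 435.13 × 0.8765 = 381.39 W/m².

381 W/m²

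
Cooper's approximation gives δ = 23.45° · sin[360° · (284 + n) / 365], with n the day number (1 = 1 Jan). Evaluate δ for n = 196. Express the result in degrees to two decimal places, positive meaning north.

360 × (284 + 196) / 365 = 473.425°; sin(473.425°) = 0.9176.
δ = 23.45 × 0.9176 = 21.518° ≈ +21.52°.

+21.52°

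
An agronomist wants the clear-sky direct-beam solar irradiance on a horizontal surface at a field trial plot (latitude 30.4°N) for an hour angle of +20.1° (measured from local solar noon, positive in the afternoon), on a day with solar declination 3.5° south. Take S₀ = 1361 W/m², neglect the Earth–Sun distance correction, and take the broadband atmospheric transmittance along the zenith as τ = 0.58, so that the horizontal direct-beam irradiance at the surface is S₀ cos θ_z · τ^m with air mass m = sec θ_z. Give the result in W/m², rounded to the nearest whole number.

525 W/m²

cos θ_z = sin(30.4°) sin(-3.5°) + cos(30.4°) cos(-3.5°) cos(20.10°) = -0.0309 + 0.8085 = 0.7776.
Air mass m = 1/cos θ_z = 1/0.7776 = 1.286; τ^m = 0.58^1.286 = 0.4963.
Surface direct beam = 1361 × 0.7776 × 0.4963 = 525.24 W/m².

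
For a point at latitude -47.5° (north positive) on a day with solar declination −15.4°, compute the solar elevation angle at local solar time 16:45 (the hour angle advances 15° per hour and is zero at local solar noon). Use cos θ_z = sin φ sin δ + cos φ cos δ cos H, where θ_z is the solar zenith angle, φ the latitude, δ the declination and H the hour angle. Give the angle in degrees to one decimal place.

23.9°

Hour angle H = 15° × (16.75 − 12) = 71.25°.
cos θ_z = sin φ sin δ + cos φ cos δ cos H = (-0.7373)(-0.2656) + (0.6756)(0.9641)(0.3214) = 0.4052.
θ_z = arccos(0.4052) = 66.10°, so the elevation is 90° − 66.10° = 23.90°.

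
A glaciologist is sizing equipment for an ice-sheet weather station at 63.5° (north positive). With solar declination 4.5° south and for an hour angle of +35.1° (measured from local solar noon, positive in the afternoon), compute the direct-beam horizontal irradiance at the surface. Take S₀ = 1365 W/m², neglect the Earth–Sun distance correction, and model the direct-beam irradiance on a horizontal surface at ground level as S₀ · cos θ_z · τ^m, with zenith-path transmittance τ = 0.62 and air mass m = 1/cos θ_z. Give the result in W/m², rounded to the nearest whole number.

With φ = 63.5°, δ = -4.5°, H = 35.10°: sin φ sin δ = -0.0702, cos φ cos δ cos H = 0.3639, so cos θ_z = 0.2937.
Air mass m = 1/cos θ_z = 1/0.2937 = 3.405; τ^m = 0.62^3.405 = 0.1964.
Surface direct beam = 1365 × 0.2937 × 0.1964 = 78.74 W/m².

79 W/m²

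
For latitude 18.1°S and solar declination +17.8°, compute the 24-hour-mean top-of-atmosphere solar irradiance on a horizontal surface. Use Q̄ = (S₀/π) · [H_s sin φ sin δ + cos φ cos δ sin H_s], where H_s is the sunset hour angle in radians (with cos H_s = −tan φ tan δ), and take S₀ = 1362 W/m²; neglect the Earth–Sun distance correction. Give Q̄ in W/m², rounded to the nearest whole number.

330 W/m²

cos H_s = −tan(-18.1°) · tan(17.8°) = 0.1049, so H_s = arccos(0.1049) = 83.98°. In radians, H_s = 1.4657.
H_s sin φ sin δ = 1.4657 × -0.3107 × 0.3057 = -0.1392.
cos φ cos δ sin H_s = 0.9505 × 0.9521 × 0.9945 = 0.9000.
Q̄ = (1362/π) × (-0.1392 + 0.9000) = 433.54 × 0.7608 = 329.84 W/m².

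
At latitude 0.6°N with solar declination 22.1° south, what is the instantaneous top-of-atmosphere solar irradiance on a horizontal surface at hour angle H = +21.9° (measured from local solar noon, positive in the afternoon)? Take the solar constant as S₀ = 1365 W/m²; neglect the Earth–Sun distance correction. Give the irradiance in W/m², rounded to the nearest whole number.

1168 W/m²

cos θ_z = sin(0.6°) sin(-22.1°) + cos(0.6°) cos(-22.1°) cos(21.90°) = -0.0039 + 0.8596 = 0.8557.
Top-of-atmosphere irradiance = S₀ cos θ_z = 1365 × 0.8557 = 1168.03 W/m².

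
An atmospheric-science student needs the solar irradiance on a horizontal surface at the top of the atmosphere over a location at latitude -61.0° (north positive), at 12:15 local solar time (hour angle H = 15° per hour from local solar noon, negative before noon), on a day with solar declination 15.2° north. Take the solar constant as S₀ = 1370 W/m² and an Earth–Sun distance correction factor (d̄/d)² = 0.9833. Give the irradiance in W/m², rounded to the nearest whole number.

Hour angle H = 15° × (12.25 − 12) = 3.75°.
cos θ_z = sin(-61.0°) sin(15.2°) + cos(-61.0°) cos(15.2°) cos(3.75°) = -0.2293 + 0.4668 = 0.2375.
Top-of-atmosphere irradiance = S₀ (d̄/d)² cos θ_z = 1370 × 0.9833 × 0.2375 = 319.94 W/m².

320 W/m²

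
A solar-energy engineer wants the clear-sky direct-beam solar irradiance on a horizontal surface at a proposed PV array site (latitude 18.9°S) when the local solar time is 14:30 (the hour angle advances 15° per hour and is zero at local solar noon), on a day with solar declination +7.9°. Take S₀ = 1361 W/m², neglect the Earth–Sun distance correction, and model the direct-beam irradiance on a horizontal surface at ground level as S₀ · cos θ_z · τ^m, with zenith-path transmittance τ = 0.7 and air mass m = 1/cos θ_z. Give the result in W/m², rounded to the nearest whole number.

Hour angle H = 15° × (14.5 − 12) = 37.50°.
cos θ_z = sin(-18.9°) sin(7.9°) + cos(-18.9°) cos(7.9°) cos(37.50°) = -0.0445 + 0.7435 = 0.6990.
Air mass m = 1/cos θ_z = 1/0.6990 = 1.431; τ^m = 0.7^1.431 = 0.6003.
Surface direct beam = 1361 × 0.6990 × 0.6003 = 571.09 W/m².

571 W/m²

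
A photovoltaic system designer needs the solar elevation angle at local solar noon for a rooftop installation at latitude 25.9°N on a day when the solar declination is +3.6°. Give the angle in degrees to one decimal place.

At local solar noon the hour angle is zero, so the elevation is 90° − |φ − δ| = 90° − |25.9° − (3.6°)| = 90° − 22.3° = 67.7°.

67.7°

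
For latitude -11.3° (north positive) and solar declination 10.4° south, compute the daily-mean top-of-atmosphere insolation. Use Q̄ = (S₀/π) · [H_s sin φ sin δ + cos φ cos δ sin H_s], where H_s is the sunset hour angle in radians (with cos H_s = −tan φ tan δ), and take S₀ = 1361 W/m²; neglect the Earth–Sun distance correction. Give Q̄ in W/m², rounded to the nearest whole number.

cos H_s = −tan(-11.3°) · tan(-10.4°) = -0.0367, so H_s = arccos(-0.0367) = 92.10°. In radians, H_s = 1.6074.
H_s sin φ sin δ = 1.6074 × -0.1959 × -0.1805 = 0.0568.
cos φ cos δ sin H_s = 0.9806 × 0.9836 × 0.9993 = 0.9638.
Q̄ = (1361/π) × (0.0568 + 0.9638) = 433.22 × 1.0206 = 442.14 W/m².

442 W/m²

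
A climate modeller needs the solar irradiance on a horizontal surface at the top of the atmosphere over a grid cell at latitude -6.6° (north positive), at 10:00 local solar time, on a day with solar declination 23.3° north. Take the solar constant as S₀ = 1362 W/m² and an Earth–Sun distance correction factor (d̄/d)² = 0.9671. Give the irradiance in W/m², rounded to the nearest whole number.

Hour angle H = 15° × (10 − 12) = -30.00°.
cos θ_z = sin φ sin δ + cos φ cos δ cos H = (-0.1149)(0.3955) + (0.9934)(0.9184)(0.8660) = 0.7446.
Top-of-atmosphere irradiance = S₀ (d̄/d)² cos θ_z = 1362 × 0.9671 × 0.7446 = 980.78 W/m².

981 W/m²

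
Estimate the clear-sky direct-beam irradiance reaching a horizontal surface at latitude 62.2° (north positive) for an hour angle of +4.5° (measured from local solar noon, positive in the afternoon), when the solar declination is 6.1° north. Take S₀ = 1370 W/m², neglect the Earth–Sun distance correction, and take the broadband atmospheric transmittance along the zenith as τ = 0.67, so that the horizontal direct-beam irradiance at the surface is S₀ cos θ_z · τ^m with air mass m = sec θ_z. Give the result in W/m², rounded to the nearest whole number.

371 W/m²

With φ = 62.2°, δ = 6.1°, H = 4.50°: sin φ sin δ = 0.0940, cos φ cos δ cos H = 0.4623, so cos θ_z = 0.5563.
Air mass m = 1/cos θ_z = 1/0.5563 = 1.798; τ^m = 0.67^1.798 = 0.4867.
Surface direct beam = 1370 × 0.5563 × 0.4867 = 370.93 W/m².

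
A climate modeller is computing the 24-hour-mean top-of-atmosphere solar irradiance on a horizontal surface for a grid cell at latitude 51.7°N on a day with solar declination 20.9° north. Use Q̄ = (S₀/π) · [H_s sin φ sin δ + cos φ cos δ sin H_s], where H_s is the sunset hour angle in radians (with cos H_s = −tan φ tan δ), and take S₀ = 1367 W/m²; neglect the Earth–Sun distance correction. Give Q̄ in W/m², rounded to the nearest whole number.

The sunset hour angle satisfies cos H_s = −tan φ tan δ = -0.4835, giving H_s = 118.91°. In radians, H_s = 2.0754.
H_s sin φ sin δ = 2.0754 × 0.7848 × 0.3567 = 0.5810.
cos φ cos δ sin H_s = 0.6198 × 0.9342 × 0.8754 = 0.5069.
Q̄ = (1367/π) × (0.5810 + 0.5069) = 435.13 × 1.0879 = 473.38 W/m².

473 W/m²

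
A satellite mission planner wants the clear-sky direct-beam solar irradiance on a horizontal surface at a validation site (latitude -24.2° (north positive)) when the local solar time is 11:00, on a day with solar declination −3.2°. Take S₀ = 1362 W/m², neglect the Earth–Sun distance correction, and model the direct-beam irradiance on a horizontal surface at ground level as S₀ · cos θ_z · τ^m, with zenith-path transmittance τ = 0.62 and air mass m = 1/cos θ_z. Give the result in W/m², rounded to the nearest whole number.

724 W/m²

Hour angle H = 15° × (11 − 12) = -15.00°.
cos θ_z = sin φ sin δ + cos φ cos δ cos H = (-0.4099)(-0.0558) + (0.9121)(0.9984)(0.9659) = 0.9025.
Air mass m = 1/cos θ_z = 1/0.9025 = 1.108; τ^m = 0.62^1.108 = 0.5888.
Surface direct beam = 1362 × 0.9025 × 0.5888 = 723.76 W/m².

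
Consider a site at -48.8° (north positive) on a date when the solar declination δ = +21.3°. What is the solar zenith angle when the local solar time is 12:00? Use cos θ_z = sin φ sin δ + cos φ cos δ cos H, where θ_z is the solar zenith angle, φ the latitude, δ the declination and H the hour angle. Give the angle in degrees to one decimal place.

70.1°

Hour angle H = 15° × (12 − 12) = 0.00°.
With φ = -48.8°, δ = 21.3°, H = 0.00°: sin φ sin δ = -0.2733, cos φ cos δ cos H = 0.6137, so cos θ_z = 0.3404.
θ_z = arccos(0.3404) = 70.10°.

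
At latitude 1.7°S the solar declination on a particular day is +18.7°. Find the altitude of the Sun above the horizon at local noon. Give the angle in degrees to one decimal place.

At local solar noon the hour angle is zero, so the elevation is 90° − |φ − δ| = 90° − |-1.7° − (18.7°)| = 90° − 20.4° = 69.6°.

69.6°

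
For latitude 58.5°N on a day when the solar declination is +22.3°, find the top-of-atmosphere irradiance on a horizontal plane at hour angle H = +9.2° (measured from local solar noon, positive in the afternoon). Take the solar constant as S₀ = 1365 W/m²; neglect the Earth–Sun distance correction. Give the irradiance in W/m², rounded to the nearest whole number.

cos θ_z = sin(58.5°) sin(22.3°) + cos(58.5°) cos(22.3°) cos(9.20°) = 0.3235 + 0.4772 = 0.8007.
Top-of-atmosphere irradiance = S₀ cos θ_z = 1365 × 0.8007 = 1092.96 W/m².

1093 W/m²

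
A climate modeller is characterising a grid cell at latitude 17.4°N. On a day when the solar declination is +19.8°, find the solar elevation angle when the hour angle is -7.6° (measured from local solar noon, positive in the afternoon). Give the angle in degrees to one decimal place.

82.4°

With φ = 17.4°, δ = 19.8°, H = -7.60°: sin φ sin δ = 0.1013, cos φ cos δ cos H = 0.8899, so cos θ_z = 0.9912.
θ_z = arccos(0.9912) = 7.61°, so the elevation is 90° − 7.61° = 82.39°.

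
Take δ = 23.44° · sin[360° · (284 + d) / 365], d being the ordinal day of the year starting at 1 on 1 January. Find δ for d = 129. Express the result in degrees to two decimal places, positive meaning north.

+17.24°

360 × (284 + 129) / 365 = 407.342°; sin(407.342°) = 0.7354.
δ = 23.44 × 0.7354 = 17.238° ≈ +17.24°.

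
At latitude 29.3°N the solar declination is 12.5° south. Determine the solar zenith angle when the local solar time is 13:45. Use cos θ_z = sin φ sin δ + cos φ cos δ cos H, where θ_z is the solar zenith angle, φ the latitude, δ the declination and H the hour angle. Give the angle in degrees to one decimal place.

Hour angle H = 15° × (13.75 − 12) = 26.25°.
With φ = 29.3°, δ = -12.5°, H = 26.25°: sin φ sin δ = -0.1059, cos φ cos δ cos H = 0.7636, so cos θ_z = 0.6577.
θ_z = arccos(0.6577) = 48.88°.

48.9°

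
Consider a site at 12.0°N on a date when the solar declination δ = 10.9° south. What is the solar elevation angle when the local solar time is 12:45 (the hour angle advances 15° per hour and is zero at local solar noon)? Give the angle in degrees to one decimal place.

64.5°

Hour angle H = 15° × (12.75 − 12) = 11.25°.
cos θ_z = sin φ sin δ + cos φ cos δ cos H = (0.2079)(-0.1891) + (0.9781)(0.9820)(0.9808) = 0.9027.
θ_z = arccos(0.9027) = 25.48°, so the elevation is 90° − 25.48° = 64.52°.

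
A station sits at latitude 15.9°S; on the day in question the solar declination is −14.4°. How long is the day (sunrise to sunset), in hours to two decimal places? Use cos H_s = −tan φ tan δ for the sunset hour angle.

cos H_s = −tan(-15.9°) · tan(-14.4°) = -0.0731, so H_s = arccos(-0.0731) = 94.19°.
Day length = 2 H_s / 15° h⁻¹ = 188.38° / 15 = 12.559 h.

12.56 hours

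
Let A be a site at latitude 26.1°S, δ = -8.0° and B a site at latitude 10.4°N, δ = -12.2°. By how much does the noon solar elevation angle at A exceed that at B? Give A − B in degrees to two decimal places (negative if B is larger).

+4.50°

A: 90° − |-26.1 − (-8.0)| = 71.90°.
B: 90° − |10.4 − (-12.2)| = 67.40°.
A − B = 71.90 − 67.40 = 4.50°.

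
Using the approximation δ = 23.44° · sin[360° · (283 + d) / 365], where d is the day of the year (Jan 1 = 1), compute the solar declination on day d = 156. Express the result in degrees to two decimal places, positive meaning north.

+22.41°

360 × (283 + 156) / 365 = 432.986°; sin(432.986°) = 0.9562.
δ = 23.44 × 0.9562 = 22.413° ≈ +22.41°.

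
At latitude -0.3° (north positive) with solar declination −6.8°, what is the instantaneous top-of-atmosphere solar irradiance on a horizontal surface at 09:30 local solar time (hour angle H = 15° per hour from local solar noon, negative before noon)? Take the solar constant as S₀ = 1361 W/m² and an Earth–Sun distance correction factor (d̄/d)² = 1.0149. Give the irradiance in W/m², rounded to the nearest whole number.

Hour angle H = 15° × (9.5 − 12) = -37.50°.
cos θ_z = sin φ sin δ + cos φ cos δ cos H = (-0.0052)(-0.1184) + (1.0000)(0.9930)(0.7934) = 0.7885.
Top-of-atmosphere irradiance = S₀ (d̄/d)² cos θ_z = 1361 × 1.0149 × 0.7885 = 1089.14 W/m².

1089 W/m²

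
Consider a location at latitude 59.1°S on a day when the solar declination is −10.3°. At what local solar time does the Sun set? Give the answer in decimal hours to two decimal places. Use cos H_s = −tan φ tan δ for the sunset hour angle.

19.18 h

cos H_s = −tan(-59.1°) · tan(-10.3°) = -0.3037, so H_s = arccos(-0.3037) = 107.68°.
Sunset is at 12 + H_s/15 = 12 + 7.179 = 19.179 h local solar time.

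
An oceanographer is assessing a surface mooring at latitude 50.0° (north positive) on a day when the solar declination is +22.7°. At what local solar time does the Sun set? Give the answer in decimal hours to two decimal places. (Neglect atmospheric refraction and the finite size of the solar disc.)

19.99 h

−tan φ tan δ = −(1.1918)(0.4183) = -0.4985; H_s = arccos(-0.4985) = 119.90°.
Sunset is at 12 + H_s/15 = 12 + 7.993 = 19.993 h local solar time.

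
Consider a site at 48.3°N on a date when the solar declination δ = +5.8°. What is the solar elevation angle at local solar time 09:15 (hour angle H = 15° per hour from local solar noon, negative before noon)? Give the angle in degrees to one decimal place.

Hour angle H = 15° × (9.25 − 12) = -41.25°.
cos θ_z = sin(48.3°) sin(5.8°) + cos(48.3°) cos(5.8°) cos(-41.25°) = 0.0755 + 0.4976 = 0.5731.
θ_z = arccos(0.5731) = 55.03°, so the elevation is 90° − 55.03° = 34.97°.

35.0°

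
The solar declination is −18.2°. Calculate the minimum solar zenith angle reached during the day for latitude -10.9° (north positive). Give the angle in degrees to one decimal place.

At local solar noon the hour angle is zero, so the zenith angle is |φ − δ| = |-10.9° − (-18.2°)| = 7.3°.

7.3°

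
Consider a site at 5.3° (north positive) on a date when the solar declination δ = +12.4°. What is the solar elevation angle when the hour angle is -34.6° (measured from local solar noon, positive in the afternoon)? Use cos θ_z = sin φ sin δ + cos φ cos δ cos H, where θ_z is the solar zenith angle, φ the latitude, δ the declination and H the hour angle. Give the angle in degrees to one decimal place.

55.1°

cos θ_z = sin(5.3°) sin(12.4°) + cos(5.3°) cos(12.4°) cos(-34.60°) = 0.0198 + 0.8005 = 0.8203.
θ_z = arccos(0.8203) = 34.89°, so the elevation is 90° − 34.89° = 55.11°.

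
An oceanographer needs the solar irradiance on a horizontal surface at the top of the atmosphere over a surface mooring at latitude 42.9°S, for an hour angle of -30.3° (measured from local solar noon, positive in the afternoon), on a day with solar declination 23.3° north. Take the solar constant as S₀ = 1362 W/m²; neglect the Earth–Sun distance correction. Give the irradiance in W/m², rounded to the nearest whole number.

cos θ_z = sin φ sin δ + cos φ cos δ cos H = (-0.6807)(0.3955) + (0.7325)(0.9184)(0.8634) = 0.3116.
Top-of-atmosphere irradiance = S₀ cos θ_z = 1362 × 0.3116 = 424.40 W/m².

424 W/m²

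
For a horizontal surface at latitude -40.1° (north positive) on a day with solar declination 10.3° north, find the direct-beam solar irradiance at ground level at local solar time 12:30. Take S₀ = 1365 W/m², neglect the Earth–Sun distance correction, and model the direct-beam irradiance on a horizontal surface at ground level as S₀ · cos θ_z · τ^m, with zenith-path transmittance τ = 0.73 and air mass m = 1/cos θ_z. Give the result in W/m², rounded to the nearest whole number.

523 W/m²

Hour angle H = 15° × (12.5 − 12) = 7.50°.
With φ = -40.1°, δ = 10.3°, H = 7.50°: sin φ sin δ = -0.1152, cos φ cos δ cos H = 0.7462, so cos θ_z = 0.6310.
Air mass m = 1/cos θ_z = 1/0.6310 = 1.585; τ^m = 0.73^1.585 = 0.6072.
Surface direct beam = 1365 × 0.6310 × 0.6072 = 522.99 W/m².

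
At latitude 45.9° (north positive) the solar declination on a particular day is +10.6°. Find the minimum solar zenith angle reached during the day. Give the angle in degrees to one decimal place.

35.3°

At local solar noon the hour angle is zero, so the zenith angle is |φ − δ| = |45.9° − (10.6°)| = 35.3°.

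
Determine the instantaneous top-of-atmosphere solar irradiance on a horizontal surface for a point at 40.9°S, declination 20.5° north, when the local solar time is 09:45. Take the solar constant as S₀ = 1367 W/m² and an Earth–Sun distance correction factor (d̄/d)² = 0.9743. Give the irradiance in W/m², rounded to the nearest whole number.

Hour angle H = 15° × (9.75 − 12) = -33.75°.
With φ = -40.9°, δ = 20.5°, H = -33.75°: sin φ sin δ = -0.2293, cos φ cos δ cos H = 0.5887, so cos θ_z = 0.3594.
Top-of-atmosphere irradiance = S₀ (d̄/d)² cos θ_z = 1367 × 0.9743 × 0.3594 = 478.67 W/m².

479 W/m²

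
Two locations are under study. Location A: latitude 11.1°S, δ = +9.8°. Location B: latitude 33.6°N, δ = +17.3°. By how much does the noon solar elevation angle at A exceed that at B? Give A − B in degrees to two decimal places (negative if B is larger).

-4.60°

A: 90° − |-11.1 − (9.8)| = 69.10°.
B: 90° − |33.6 − (17.3)| = 73.70°.
A − B = 69.10 − 73.70 = -4.60°.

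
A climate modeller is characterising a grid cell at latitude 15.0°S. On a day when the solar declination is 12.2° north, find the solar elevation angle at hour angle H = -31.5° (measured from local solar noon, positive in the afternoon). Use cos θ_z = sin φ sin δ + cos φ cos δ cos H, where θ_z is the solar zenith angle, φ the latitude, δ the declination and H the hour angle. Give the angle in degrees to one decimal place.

With φ = -15.0°, δ = 12.2°, H = -31.50°: sin φ sin δ = -0.0547, cos φ cos δ cos H = 0.8050, so cos θ_z = 0.7503.
θ_z = arccos(0.7503) = 41.38°, so the elevation is 90° − 41.38° = 48.62°.

48.6°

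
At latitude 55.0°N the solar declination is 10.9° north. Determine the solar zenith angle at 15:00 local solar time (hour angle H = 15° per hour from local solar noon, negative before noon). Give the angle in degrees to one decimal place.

Hour angle H = 15° × (15 − 12) = 45.00°.
cos θ_z = sin φ sin δ + cos φ cos δ cos H = (0.8192)(0.1891) + (0.5736)(0.9820)(0.7071) = 0.5532.
θ_z = arccos(0.5532) = 56.41°.

56.4°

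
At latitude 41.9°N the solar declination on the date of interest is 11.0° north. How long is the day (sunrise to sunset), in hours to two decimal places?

13.34 hours

cos H_s = −tan(41.9°) · tan(11.0°) = -0.1744, so H_s = arccos(-0.1744) = 100.04°.
Day length = 2 H_s / 15° h⁻¹ = 200.08° / 15 = 13.339 h.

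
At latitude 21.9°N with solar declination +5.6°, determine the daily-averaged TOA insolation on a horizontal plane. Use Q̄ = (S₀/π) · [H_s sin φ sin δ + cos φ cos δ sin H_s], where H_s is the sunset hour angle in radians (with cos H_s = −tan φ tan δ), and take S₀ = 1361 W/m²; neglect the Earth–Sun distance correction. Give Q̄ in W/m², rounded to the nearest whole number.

The sunset hour angle satisfies cos H_s = −tan φ tan δ = -0.0394, giving H_s = 92.26°. In radians, H_s = 1.6102.
H_s sin φ sin δ = 1.6102 × 0.3730 × 0.0976 = 0.0586.
cos φ cos δ sin H_s = 0.9278 × 0.9952 × 0.9992 = 0.9226.
Q̄ = (1361/π) × (0.0586 + 0.9226) = 433.22 × 0.9812 = 425.08 W/m².

425 W/m²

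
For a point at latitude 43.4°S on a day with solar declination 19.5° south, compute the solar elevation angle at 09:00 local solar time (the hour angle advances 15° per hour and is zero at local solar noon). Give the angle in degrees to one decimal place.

Hour angle H = 15° × (9 − 12) = -45.00°.
With φ = -43.4°, δ = -19.5°, H = -45.00°: sin φ sin δ = 0.2294, cos φ cos δ cos H = 0.4843, so cos θ_z = 0.7137.
θ_z = arccos(0.7137) = 44.46°, so the elevation is 90° − 44.46° = 45.54°.

45.5°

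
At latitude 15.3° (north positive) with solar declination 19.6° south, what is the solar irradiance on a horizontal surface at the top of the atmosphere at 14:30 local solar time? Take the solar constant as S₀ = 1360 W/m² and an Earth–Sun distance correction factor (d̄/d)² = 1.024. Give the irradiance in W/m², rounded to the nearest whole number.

881 W/m²

Hour angle H = 15° × (14.5 − 12) = 37.50°.
With φ = 15.3°, δ = -19.6°, H = 37.50°: sin φ sin δ = -0.0885, cos φ cos δ cos H = 0.7209, so cos θ_z = 0.6324.
Top-of-atmosphere irradiance = S₀ (d̄/d)² cos θ_z = 1360 × 1.024 × 0.6324 = 880.71 W/m².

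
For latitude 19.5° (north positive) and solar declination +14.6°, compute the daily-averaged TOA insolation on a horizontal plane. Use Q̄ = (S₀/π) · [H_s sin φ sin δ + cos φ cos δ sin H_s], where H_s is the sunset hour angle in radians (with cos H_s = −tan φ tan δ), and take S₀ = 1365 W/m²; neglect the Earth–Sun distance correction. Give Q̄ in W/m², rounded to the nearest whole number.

−tan φ tan δ = −(0.3541)(0.2605) = -0.0922; H_s = arccos(-0.0922) = 95.29°. In radians, H_s = 1.6631.
H_s sin φ sin δ = 1.6631 × 0.3338 × 0.2521 = 0.1400.
cos φ cos δ sin H_s = 0.9426 × 0.9677 × 0.9957 = 0.9082.
Q̄ = (1365/π) × (0.1400 + 0.9082) = 434.49 × 1.0482 = 455.43 W/m².

455 W/m²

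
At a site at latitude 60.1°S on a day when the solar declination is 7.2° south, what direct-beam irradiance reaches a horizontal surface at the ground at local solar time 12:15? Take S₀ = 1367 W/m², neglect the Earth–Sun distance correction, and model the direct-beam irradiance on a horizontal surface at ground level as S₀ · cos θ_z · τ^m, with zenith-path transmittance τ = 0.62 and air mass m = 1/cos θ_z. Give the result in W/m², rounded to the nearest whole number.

Hour angle H = 15° × (12.25 − 12) = 3.75°.
cos θ_z = sin(-60.1°) sin(-7.2°) + cos(-60.1°) cos(-7.2°) cos(3.75°) = 0.1087 + 0.4935 = 0.6022.
Air mass m = 1/cos θ_z = 1/0.6022 = 1.661; τ^m = 0.62^1.661 = 0.4520.
Surface direct beam = 1367 × 0.6022 × 0.4520 = 372.09 W/m².

372 W/m²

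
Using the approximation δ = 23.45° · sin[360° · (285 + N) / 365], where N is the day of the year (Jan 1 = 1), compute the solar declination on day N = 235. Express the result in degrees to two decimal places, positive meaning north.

360 × (285 + 235) / 365 = 512.877°; sin(512.877°) = 0.4559.
δ = 23.45 × 0.4559 = 10.691° ≈ +10.69°.

+10.69°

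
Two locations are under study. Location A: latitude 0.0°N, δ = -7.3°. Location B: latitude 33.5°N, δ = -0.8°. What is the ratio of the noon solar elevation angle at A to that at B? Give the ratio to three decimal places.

1.485

A: 90° − |0.0 − (-7.3)| = 82.70°.
B: 90° − |33.5 − (-0.8)| = 55.70°.
Ratio A/B = 82.7000 / 55.7000 = 1.4847.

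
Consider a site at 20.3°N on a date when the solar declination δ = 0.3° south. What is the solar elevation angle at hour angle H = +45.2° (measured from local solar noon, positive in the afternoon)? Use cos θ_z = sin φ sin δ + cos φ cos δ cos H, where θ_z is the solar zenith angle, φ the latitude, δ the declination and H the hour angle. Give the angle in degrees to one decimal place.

cos θ_z = sin(20.3°) sin(-0.3°) + cos(20.3°) cos(-0.3°) cos(45.20°) = -0.0018 + 0.6609 = 0.6591.
θ_z = arccos(0.6591) = 48.77°, so the elevation is 90° − 48.77° = 41.23°.

41.2°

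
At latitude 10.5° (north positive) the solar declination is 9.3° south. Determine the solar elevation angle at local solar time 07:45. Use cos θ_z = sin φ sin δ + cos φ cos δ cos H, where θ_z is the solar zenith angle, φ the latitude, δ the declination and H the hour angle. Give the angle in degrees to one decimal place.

Hour angle H = 15° × (7.75 − 12) = -63.75°.
With φ = 10.5°, δ = -9.3°, H = -63.75°: sin φ sin δ = -0.0294, cos φ cos δ cos H = 0.4292, so cos θ_z = 0.3998.
θ_z = arccos(0.3998) = 66.43°, so the elevation is 90° − 66.43° = 23.57°.

23.6°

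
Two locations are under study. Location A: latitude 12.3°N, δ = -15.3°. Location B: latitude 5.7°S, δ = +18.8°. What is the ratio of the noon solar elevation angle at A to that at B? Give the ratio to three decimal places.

0.953

A: 90° − |12.3 − (-15.3)| = 62.40°.
B: 90° − |-5.7 − (18.8)| = 65.50°.
Ratio A/B = 62.4000 / 65.5000 = 0.9527.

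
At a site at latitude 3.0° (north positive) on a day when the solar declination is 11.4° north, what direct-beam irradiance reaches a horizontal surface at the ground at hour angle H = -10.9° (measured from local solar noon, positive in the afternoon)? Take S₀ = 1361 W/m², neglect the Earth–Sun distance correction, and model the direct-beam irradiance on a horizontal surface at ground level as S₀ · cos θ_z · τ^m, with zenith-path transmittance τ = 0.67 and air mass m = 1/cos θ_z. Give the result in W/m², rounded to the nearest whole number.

cos θ_z = sin φ sin δ + cos φ cos δ cos H = (0.0523)(0.1977) + (0.9986)(0.9803)(0.9820) = 0.9716.
Air mass m = 1/cos θ_z = 1/0.9716 = 1.029; τ^m = 0.67^1.029 = 0.6623.
Surface direct beam = 1361 × 0.9716 × 0.6623 = 875.79 W/m².

876 W/m²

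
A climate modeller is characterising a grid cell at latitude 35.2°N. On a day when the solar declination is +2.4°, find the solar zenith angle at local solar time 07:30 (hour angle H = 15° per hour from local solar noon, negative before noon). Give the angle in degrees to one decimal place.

70.3°

Hour angle H = 15° × (7.5 − 12) = -67.50°.
cos θ_z = sin(35.2°) sin(2.4°) + cos(35.2°) cos(2.4°) cos(-67.50°) = 0.0241 + 0.3124 = 0.3365.
θ_z = arccos(0.3365) = 70.34°.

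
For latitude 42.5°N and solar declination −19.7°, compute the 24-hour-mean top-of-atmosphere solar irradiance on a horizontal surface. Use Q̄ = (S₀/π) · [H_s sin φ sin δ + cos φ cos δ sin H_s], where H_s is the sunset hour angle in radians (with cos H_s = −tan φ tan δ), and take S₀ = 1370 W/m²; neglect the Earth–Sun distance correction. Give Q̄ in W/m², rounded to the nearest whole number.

163 W/m²

−tan φ tan δ = −(0.9163)(-0.3581) = 0.3281; H_s = arccos(0.3281) = 70.85°. In radians, H_s = 1.2366.
H_s sin φ sin δ = 1.2366 × 0.6756 × -0.3371 = -0.2816.
cos φ cos δ sin H_s = 0.7373 × 0.9415 × 0.9447 = 0.6558.
Q̄ = (1370/π) × (-0.2816 + 0.6558) = 436.08 × 0.3742 = 163.18 W/m².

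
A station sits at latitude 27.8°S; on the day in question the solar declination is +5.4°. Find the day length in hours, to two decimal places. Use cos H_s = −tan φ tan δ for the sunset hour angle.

The sunset hour angle satisfies cos H_s = −tan φ tan δ = 0.0498, giving H_s = 87.15°.
Day length = 2 H_s / 15° h⁻¹ = 174.30° / 15 = 11.620 h.

11.62 hours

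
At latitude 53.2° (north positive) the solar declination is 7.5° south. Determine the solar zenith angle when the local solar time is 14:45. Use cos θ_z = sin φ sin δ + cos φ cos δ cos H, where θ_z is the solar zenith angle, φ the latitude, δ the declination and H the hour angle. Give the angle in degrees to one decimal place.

70.0°

Hour angle H = 15° × (14.75 − 12) = 41.25°.
cos θ_z = sin(53.2°) sin(-7.5°) + cos(53.2°) cos(-7.5°) cos(41.25°) = -0.1045 + 0.4465 = 0.3420.
θ_z = arccos(0.3420) = 70.00°.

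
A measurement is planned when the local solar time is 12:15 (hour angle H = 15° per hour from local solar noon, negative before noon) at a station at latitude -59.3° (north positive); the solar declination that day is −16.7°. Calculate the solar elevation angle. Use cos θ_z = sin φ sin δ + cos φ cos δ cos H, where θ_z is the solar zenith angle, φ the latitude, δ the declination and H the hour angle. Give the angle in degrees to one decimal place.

Hour angle H = 15° × (12.25 − 12) = 3.75°.
cos θ_z = sin φ sin δ + cos φ cos δ cos H = (-0.8599)(-0.2874) + (0.5105)(0.9578)(0.9979) = 0.7351.
θ_z = arccos(0.7351) = 42.68°, so the elevation is 90° − 42.68° = 47.32°.

47.3°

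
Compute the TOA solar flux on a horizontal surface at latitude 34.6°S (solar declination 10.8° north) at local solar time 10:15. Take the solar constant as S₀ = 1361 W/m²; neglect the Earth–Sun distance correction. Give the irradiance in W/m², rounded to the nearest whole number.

Hour angle H = 15° × (10.25 − 12) = -26.25°.
cos θ_z = sin(-34.6°) sin(10.8°) + cos(-34.6°) cos(10.8°) cos(-26.25°) = -0.1064 + 0.7252 = 0.6188.
Top-of-atmosphere irradiance = S₀ cos θ_z = 1361 × 0.6188 = 842.19 W/m².

842 W/m²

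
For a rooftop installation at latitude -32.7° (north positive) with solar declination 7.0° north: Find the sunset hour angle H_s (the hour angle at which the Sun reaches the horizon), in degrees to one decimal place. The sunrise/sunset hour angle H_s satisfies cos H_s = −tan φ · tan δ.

85.5°

cos H_s = −tan(-32.7°) · tan(7.0°) = 0.0788, so H_s = arccos(0.0788) = 85.48°.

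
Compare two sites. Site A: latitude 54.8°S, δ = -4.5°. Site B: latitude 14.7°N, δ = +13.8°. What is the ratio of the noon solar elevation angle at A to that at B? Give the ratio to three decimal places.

0.446

A: 90° − |-54.8 − (-4.5)| = 39.70°.
B: 90° − |14.7 − (13.8)| = 89.10°.
Ratio A/B = 39.7000 / 89.1000 = 0.4456.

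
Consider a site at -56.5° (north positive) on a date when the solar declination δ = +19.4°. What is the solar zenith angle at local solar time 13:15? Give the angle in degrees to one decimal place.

77.5°

Hour angle H = 15° × (13.25 − 12) = 18.75°.
cos θ_z = sin φ sin δ + cos φ cos δ cos H = (-0.8339)(0.3322) + (0.5519)(0.9432)(0.9469) = 0.2159.
θ_z = arccos(0.2159) = 77.53°.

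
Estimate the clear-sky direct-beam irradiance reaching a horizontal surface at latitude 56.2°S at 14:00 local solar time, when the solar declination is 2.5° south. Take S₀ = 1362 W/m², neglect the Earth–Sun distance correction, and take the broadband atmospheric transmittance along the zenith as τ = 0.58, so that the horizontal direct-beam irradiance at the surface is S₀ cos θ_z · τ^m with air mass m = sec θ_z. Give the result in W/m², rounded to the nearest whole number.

246 W/m²

Hour angle H = 15° × (14 − 12) = 30.00°.
cos θ_z = sin φ sin δ + cos φ cos δ cos H = (-0.8310)(-0.0436) + (0.5563)(0.9990)(0.8660) = 0.5175.
Air mass m = 1/cos θ_z = 1/0.5175 = 1.932; τ^m = 0.58^1.932 = 0.3491.
Surface direct beam = 1362 × 0.5175 × 0.3491 = 246.06 W/m².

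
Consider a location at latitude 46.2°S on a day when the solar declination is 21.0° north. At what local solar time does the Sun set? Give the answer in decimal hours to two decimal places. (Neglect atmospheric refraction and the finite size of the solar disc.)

16.43 h

cos H_s = −tan(-46.2°) · tan(21.0°) = 0.4003, so H_s = arccos(0.4003) = 66.40°.
Sunset is at 12 + H_s/15 = 12 + 4.427 = 16.427 h local solar time.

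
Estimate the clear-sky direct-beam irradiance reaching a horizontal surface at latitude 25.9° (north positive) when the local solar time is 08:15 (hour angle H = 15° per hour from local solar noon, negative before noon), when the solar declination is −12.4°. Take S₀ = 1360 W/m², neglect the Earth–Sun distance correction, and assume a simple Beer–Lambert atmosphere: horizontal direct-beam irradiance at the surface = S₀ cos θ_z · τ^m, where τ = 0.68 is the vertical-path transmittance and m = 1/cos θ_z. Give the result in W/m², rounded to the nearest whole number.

Hour angle H = 15° × (8.25 − 12) = -56.25°.
cos θ_z = sin φ sin δ + cos φ cos δ cos H = (0.4368)(-0.2147) + (0.8996)(0.9767)(0.5556) = 0.3944.
Air mass m = 1/cos θ_z = 1/0.3944 = 2.535; τ^m = 0.68^2.535 = 0.3762.
Surface direct beam = 1360 × 0.3944 × 0.3762 = 201.79 W/m².

202 W/m²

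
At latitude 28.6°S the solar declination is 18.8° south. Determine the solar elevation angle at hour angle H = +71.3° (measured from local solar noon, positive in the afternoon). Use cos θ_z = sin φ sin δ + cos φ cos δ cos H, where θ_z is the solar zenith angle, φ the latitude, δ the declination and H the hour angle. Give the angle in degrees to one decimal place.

24.9°

With φ = -28.6°, δ = -18.8°, H = 71.30°: sin φ sin δ = 0.1543, cos φ cos δ cos H = 0.2665, so cos θ_z = 0.4208.
θ_z = arccos(0.4208) = 65.11°, so the elevation is 90° − 65.11° = 24.89°.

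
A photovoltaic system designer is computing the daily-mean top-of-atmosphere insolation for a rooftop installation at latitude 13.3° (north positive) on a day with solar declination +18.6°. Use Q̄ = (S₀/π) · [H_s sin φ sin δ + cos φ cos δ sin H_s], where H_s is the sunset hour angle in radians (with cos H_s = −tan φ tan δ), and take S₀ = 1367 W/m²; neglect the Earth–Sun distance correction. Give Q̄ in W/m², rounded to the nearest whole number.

453 W/m²

cos H_s = −tan(13.3°) · tan(18.6°) = -0.0796, so H_s = arccos(-0.0796) = 94.57°. In radians, H_s = 1.6506.
H_s sin φ sin δ = 1.6506 × 0.2300 × 0.3190 = 0.1211.
cos φ cos δ sin H_s = 0.9732 × 0.9478 × 0.9968 = 0.9194.
Q̄ = (1367/π) × (0.1211 + 0.9194) = 435.13 × 1.0405 = 452.75 W/m².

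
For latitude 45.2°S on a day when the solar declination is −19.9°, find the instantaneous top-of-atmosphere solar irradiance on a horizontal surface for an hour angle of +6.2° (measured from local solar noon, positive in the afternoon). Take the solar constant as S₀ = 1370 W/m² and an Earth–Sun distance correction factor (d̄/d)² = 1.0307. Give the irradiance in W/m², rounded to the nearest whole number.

With φ = -45.2°, δ = -19.9°, H = 6.20°: sin φ sin δ = 0.2415, cos φ cos δ cos H = 0.6587, so cos θ_z = 0.9002.
Top-of-atmosphere irradiance = S₀ (d̄/d)² cos θ_z = 1370 × 1.0307 × 0.9002 = 1271.14 W/m².

1271 W/m²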